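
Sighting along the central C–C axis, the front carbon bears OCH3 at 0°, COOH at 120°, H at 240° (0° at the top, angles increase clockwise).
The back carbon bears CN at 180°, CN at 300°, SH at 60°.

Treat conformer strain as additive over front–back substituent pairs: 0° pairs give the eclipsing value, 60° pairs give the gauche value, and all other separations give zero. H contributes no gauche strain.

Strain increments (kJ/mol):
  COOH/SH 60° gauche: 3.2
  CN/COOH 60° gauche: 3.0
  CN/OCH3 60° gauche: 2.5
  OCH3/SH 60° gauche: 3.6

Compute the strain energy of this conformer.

This conformer is staggered. OCH3 at 0° is gauche with CN at 300° (2.5); OCH3 at 0° is gauche with SH at 60° (3.6); COOH at 120° is gauche with CN at 180° (3.0); COOH at 120° is gauche with SH at 60° (3.2). Total 12.3 kJ/mol.

12.3 kJ/mol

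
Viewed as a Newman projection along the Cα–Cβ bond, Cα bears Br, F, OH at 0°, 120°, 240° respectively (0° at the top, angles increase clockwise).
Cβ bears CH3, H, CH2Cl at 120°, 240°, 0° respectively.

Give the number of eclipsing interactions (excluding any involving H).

2

Non-H eclipsing pairs: Br(0°)/CH2Cl(0°); F(120°)/CH3(120°) — 2 interactions.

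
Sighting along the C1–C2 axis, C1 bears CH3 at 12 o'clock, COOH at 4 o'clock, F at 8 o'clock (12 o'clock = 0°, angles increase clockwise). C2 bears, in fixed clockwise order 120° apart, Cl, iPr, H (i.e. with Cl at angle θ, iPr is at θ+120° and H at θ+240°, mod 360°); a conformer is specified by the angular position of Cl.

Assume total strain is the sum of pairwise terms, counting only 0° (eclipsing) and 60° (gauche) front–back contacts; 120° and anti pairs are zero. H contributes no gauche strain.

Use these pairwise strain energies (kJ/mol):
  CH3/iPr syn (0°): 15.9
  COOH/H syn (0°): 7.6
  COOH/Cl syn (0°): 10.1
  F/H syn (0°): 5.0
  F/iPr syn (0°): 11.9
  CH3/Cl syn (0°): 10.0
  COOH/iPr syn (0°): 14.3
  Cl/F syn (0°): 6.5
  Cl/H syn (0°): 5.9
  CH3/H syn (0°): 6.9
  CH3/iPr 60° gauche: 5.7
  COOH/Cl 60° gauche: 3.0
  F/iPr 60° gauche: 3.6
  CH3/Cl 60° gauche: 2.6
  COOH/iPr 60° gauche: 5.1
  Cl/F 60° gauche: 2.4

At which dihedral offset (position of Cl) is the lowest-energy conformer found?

Cl at 0° (eclipsed): CH3(0°)/Cl(0°) eclipsed 10.0; COOH(120°)/iPr(120°) eclipsed 14.3; F(240°)/H(240°) eclipsed 5.0 → 29.3 kJ/mol.
Cl at 60° (staggered): CH3(0°)/Cl(60°) gauche 2.6; COOH(120°)/Cl(60°) gauche 3.0; COOH(120°)/iPr(180°) gauche 5.1; F(240°)/iPr(180°) gauche 3.6 → 14.3 kJ/mol.
Cl at 120° (eclipsed): CH3(0°)/H(0°) eclipsed 6.9; COOH(120°)/Cl(120°) eclipsed 10.1; F(240°)/iPr(240°) eclipsed 11.9 → 28.9 kJ/mol.
Cl at 180° (staggered): CH3(0°)/iPr(300°) gauche 5.7; COOH(120°)/Cl(180°) gauche 3.0; F(240°)/Cl(180°) gauche 2.4; F(240°)/iPr(300°) gauche 3.6 → 14.7 kJ/mol.
Cl at 240° (eclipsed): CH3(0°)/iPr(0°) eclipsed 15.9; COOH(120°)/H(120°) eclipsed 7.6; F(240°)/Cl(240°) eclipsed 6.5 → 30.0 kJ/mol.
Cl at 300° (staggered): CH3(0°)/Cl(300°) gauche 2.6; CH3(0°)/iPr(60°) gauche 5.7; COOH(120°)/iPr(60°) gauche 5.1; F(240°)/Cl(300°) gauche 2.4 → 15.8 kJ/mol.
The minimum (14.3 kJ/mol) occurs with Cl at 60°.

60°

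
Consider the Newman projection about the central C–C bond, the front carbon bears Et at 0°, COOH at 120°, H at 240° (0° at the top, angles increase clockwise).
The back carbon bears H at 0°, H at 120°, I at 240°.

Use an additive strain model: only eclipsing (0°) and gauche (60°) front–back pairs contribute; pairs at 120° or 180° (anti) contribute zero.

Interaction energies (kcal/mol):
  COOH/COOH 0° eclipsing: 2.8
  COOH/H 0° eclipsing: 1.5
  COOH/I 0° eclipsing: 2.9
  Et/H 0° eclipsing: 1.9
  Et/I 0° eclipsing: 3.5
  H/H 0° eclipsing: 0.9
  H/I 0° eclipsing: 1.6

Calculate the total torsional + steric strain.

5.0 kcal/mol

This conformer is eclipsed. Et at 0° is eclipsed with H at 0° (1.9); COOH at 120° is eclipsed with H at 120° (1.5); H at 240° is eclipsed with I at 240° (1.6). Total 5.0 kcal/mol.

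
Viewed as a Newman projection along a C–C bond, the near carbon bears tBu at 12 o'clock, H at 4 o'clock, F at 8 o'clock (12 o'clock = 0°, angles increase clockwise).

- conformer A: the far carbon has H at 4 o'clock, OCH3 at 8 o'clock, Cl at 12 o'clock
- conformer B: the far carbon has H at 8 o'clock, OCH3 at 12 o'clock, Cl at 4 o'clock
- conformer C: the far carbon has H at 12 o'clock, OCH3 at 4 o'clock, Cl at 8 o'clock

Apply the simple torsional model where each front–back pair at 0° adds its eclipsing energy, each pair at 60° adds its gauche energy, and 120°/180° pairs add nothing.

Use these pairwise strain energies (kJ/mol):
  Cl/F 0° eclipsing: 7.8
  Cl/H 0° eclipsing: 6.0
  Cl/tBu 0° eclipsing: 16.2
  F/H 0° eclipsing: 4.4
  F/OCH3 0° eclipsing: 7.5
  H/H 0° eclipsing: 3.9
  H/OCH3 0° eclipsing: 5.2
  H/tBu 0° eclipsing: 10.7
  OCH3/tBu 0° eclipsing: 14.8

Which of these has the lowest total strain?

C

A (eclipsed): tBu(0°)/Cl(0°) eclipsed 16.2; H(120°)/H(120°) eclipsed 3.9; F(240°)/OCH3(240°) eclipsed 7.5 → 27.6 kJ/mol.
B (eclipsed): tBu(0°)/OCH3(0°) eclipsed 14.8; H(120°)/Cl(120°) eclipsed 6.0; F(240°)/H(240°) eclipsed 4.4 → 25.2 kJ/mol.
C (eclipsed): tBu(0°)/H(0°) eclipsed 10.7; H(120°)/OCH3(120°) eclipsed 5.2; F(240°)/Cl(240°) eclipsed 7.8 → 23.7 kJ/mol.
C has the lowest total (23.7 kJ/mol).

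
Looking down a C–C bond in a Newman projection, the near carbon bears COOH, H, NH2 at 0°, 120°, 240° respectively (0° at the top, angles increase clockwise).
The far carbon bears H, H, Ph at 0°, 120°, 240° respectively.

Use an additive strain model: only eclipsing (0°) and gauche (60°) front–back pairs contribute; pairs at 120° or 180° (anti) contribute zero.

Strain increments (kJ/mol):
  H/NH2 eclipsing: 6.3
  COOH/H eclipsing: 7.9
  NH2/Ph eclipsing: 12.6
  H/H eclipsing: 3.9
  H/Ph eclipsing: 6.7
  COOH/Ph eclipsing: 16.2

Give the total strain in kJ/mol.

24.4 kJ/mol

This conformer (eclipsed): COOH(0°)/H(0°) eclipsed 7.9; H(120°)/H(120°) eclipsed 3.9; NH2(240°)/Ph(240°) eclipsed 12.6 → 24.4 kJ/mol.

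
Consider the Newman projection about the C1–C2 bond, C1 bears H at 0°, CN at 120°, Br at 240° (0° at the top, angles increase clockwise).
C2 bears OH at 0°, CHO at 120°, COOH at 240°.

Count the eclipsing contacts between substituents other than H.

Non-H eclipsing pairs: CN(120°)/CHO(120°); Br(240°)/COOH(240°) — 2 interactions.

2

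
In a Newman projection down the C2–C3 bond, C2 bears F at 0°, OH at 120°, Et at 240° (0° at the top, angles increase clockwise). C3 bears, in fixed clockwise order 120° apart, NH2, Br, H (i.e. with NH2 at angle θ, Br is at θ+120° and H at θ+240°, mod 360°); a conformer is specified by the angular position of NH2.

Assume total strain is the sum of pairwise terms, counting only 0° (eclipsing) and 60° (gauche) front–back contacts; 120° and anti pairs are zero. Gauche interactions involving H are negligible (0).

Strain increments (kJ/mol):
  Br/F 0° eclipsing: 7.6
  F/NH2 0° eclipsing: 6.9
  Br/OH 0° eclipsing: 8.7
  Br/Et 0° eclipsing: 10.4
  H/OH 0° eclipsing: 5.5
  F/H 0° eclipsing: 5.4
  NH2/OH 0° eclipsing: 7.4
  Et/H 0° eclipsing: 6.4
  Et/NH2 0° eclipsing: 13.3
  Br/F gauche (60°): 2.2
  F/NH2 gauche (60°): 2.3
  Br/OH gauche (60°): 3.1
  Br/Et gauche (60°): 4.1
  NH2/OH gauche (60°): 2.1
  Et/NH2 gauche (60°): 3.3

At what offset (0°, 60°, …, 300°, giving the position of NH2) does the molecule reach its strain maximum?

240°

NH2 at 0° (eclipsed): F–NH2 eclipsed, OH–Br eclipsed, Et–H eclipsed; 6.9 + 8.7 + 6.4 = 22.0 kJ/mol.
NH2 at 60° (staggered): F–NH2 gauche, OH–NH2 gauche, OH–Br gauche, Et–Br gauche; 2.3 + 2.1 + 3.1 + 4.1 = 11.6 kJ/mol.
NH2 at 120° (eclipsed): F–H eclipsed, OH–NH2 eclipsed, Et–Br eclipsed; 5.4 + 7.4 + 10.4 = 23.2 kJ/mol.
NH2 at 180° (staggered): F–Br gauche, OH–NH2 gauche, Et–NH2 gauche, Et–Br gauche; 2.2 + 2.1 + 3.3 + 4.1 = 11.7 kJ/mol.
NH2 at 240° (eclipsed): F–Br eclipsed, OH–H eclipsed, Et–NH2 eclipsed; 7.6 + 5.5 + 13.3 = 26.4 kJ/mol.
NH2 at 300° (staggered): F–NH2 gauche, F–Br gauche, OH–Br gauche, Et–NH2 gauche; 2.3 + 2.2 + 3.1 + 3.3 = 10.9 kJ/mol.
The maximum (26.4 kJ/mol) occurs with NH2 at 240°.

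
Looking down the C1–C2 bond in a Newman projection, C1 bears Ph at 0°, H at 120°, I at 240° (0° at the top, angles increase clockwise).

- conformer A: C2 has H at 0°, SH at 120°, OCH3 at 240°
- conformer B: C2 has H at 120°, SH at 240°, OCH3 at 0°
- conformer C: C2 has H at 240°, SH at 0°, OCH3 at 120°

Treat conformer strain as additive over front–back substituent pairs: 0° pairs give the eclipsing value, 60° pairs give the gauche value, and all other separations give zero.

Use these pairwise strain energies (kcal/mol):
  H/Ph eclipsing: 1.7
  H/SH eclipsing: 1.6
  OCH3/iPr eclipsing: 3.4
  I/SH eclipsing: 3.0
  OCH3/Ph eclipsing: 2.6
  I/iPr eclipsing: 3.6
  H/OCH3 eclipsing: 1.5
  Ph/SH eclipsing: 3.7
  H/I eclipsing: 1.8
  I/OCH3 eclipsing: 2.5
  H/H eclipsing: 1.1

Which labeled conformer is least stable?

A is eclipsed. Ph at 0° is eclipsed with H at 0° (1.7); H at 120° is eclipsed with SH at 120° (1.6); I at 240° is eclipsed with OCH3 at 240° (2.5). Total 5.8 kcal/mol.
B is eclipsed. Ph at 0° is eclipsed with OCH3 at 0° (2.6); H at 120° is eclipsed with H at 120° (1.1); I at 240° is eclipsed with SH at 240° (3.0). Total 6.7 kcal/mol.
C is eclipsed. Ph at 0° is eclipsed with SH at 0° (3.7); H at 120° is eclipsed with OCH3 at 120° (1.5); I at 240° is eclipsed with H at 240° (1.8). Total 7.0 kcal/mol.
C has the highest total (7.0 kcal/mol).

C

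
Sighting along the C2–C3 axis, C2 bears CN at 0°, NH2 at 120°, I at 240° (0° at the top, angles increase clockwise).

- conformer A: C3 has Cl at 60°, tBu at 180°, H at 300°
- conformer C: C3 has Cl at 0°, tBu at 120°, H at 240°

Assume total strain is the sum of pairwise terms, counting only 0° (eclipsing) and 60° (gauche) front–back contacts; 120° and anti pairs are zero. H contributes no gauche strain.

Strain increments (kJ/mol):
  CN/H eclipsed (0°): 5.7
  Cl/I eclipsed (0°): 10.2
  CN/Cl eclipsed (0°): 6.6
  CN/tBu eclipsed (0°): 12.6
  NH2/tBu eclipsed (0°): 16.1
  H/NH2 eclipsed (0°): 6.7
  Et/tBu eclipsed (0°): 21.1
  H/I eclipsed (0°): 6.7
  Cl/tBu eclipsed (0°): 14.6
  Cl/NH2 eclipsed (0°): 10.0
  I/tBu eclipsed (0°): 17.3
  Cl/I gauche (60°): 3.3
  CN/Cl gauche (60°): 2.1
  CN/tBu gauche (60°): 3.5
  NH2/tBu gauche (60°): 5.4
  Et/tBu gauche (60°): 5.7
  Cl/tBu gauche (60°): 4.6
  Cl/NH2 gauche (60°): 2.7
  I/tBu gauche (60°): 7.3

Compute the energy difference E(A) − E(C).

-11.9 kJ/mol

A (staggered): CN(0°)/Cl(60°) gauche 2.1; NH2(120°)/Cl(60°) gauche 2.7; NH2(120°)/tBu(180°) gauche 5.4; I(240°)/tBu(180°) gauche 7.3 → 17.5 kJ/mol.
C (eclipsed): CN(0°)/Cl(0°) eclipsed 6.6; NH2(120°)/tBu(120°) eclipsed 16.1; I(240°)/H(240°) eclipsed 6.7 → 29.4 kJ/mol.
E(A) − E(C) = 17.5 − 29.4 = -11.9 kJ/mol.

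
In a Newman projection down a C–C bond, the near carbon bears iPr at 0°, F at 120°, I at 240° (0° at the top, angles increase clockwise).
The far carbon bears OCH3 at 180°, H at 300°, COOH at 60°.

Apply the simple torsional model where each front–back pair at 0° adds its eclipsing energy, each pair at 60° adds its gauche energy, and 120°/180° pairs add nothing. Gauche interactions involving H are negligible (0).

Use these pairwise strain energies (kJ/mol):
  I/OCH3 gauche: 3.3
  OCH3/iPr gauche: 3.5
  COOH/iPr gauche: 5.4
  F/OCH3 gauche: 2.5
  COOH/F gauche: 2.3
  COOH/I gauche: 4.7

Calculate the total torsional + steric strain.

This conformer (staggered): iPr(0°)/COOH(60°) gauche 5.4; F(120°)/OCH3(180°) gauche 2.5; F(120°)/COOH(60°) gauche 2.3; I(240°)/OCH3(180°) gauche 3.3 → 13.5 kJ/mol.

13.5 kJ/mol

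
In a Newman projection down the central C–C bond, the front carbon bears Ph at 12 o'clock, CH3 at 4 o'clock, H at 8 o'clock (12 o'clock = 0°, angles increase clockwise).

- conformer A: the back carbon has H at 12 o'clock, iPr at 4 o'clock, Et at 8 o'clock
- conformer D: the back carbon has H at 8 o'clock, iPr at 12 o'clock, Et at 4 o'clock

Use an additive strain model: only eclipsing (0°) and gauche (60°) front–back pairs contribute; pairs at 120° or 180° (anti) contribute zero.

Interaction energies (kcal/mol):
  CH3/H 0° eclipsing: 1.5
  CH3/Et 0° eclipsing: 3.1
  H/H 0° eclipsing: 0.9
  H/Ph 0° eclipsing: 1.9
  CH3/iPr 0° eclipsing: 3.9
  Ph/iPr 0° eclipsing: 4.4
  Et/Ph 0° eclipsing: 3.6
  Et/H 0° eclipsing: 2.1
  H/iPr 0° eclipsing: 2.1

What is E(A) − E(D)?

A (eclipsed): Ph(0°)/H(0°) eclipsed 1.9; CH3(120°)/iPr(120°) eclipsed 3.9; H(240°)/Et(240°) eclipsed 2.1 → 7.9 kcal/mol.
D (eclipsed): Ph(0°)/iPr(0°) eclipsed 4.4; CH3(120°)/Et(120°) eclipsed 3.1; H(240°)/H(240°) eclipsed 0.9 → 8.4 kcal/mol.
E(A) − E(D) = 7.9 − 8.4 = -0.5 kcal/mol.

-0.5 kcal/mol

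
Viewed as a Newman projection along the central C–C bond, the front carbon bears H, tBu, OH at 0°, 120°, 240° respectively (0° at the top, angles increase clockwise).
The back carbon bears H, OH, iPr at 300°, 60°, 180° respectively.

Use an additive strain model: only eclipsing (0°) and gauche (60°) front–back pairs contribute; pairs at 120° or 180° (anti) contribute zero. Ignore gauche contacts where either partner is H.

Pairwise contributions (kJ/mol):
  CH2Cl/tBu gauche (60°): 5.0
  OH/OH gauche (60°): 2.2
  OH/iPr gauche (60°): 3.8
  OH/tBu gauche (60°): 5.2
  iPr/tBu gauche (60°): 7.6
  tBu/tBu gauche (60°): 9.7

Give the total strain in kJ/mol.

16.6 kJ/mol

This conformer (staggered): tBu(120°)/OH(60°) gauche 5.2; tBu(120°)/iPr(180°) gauche 7.6; OH(240°)/iPr(180°) gauche 3.8 → 16.6 kJ/mol.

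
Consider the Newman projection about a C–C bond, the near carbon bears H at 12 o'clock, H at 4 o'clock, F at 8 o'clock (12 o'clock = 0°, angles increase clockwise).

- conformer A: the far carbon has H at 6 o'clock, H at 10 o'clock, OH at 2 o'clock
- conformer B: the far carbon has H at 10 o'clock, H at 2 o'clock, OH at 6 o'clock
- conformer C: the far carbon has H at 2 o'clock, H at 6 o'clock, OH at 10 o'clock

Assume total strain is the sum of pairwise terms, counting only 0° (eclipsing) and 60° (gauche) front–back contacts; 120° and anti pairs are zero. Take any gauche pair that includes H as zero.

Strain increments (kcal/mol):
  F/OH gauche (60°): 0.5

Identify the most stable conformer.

A

A (staggered): no non-H gauche contacts → 0.0 kcal/mol.
B (staggered): F–OH gauche; 0.5 = 0.5 kcal/mol.
C (staggered): F–OH gauche; 0.5 = 0.5 kcal/mol.
A has the lowest total (0.0 kcal/mol).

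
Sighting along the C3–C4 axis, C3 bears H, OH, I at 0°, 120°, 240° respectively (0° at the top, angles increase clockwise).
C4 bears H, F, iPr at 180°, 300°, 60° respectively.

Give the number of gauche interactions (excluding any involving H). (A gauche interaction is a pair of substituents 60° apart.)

Non-H gauche pairs: OH(120°)/iPr(60°); I(240°)/F(300°) — 2 interactions.

2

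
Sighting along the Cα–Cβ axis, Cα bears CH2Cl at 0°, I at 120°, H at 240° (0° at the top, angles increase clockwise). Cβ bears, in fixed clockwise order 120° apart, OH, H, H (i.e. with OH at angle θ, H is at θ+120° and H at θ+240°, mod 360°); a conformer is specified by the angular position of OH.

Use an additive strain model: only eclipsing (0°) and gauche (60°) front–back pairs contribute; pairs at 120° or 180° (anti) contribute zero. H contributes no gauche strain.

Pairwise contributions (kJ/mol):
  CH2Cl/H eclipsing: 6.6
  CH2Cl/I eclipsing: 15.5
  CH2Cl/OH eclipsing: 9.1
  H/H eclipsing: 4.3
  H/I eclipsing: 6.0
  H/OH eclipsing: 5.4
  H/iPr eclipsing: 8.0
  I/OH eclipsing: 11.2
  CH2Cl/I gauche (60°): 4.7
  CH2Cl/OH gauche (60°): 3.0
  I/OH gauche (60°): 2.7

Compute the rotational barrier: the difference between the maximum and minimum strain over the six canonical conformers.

OH at 0° (eclipsed): CH2Cl–OH eclipsed, I–H eclipsed, H–H eclipsed; 9.1 + 6.0 + 4.3 = 19.4 kJ/mol.
OH at 60° (staggered): CH2Cl–OH gauche, I–OH gauche; 3.0 + 2.7 = 5.7 kJ/mol.
OH at 120° (eclipsed): CH2Cl–H eclipsed, I–OH eclipsed, H–H eclipsed; 6.6 + 11.2 + 4.3 = 22.1 kJ/mol.
OH at 180° (staggered): I–OH gauche; 2.7 = 2.7 kJ/mol.
OH at 240° (eclipsed): CH2Cl–H eclipsed, I–H eclipsed, H–OH eclipsed; 6.6 + 6.0 + 5.4 = 18.0 kJ/mol.
OH at 300° (staggered): CH2Cl–OH gauche; 3.0 = 3.0 kJ/mol.
Max at 120° (22.1 kJ/mol), min at 180° (2.7 kJ/mol); barrier = 19.4 kJ/mol.

19.4 kJ/mol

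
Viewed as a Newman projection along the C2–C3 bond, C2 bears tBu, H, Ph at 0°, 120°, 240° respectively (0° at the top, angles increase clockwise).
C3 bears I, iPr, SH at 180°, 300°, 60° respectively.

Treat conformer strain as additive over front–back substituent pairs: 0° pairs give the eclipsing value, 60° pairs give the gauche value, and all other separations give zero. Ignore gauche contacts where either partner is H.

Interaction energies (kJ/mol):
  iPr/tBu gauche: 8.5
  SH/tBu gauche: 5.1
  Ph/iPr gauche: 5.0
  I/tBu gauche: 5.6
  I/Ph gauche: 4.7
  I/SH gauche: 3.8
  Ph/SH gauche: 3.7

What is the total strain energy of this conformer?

23.3 kJ/mol

This conformer (staggered): tBu(0°)/iPr(300°) gauche 8.5; tBu(0°)/SH(60°) gauche 5.1; Ph(240°)/I(180°) gauche 4.7; Ph(240°)/iPr(300°) gauche 5.0 → 23.3 kJ/mol.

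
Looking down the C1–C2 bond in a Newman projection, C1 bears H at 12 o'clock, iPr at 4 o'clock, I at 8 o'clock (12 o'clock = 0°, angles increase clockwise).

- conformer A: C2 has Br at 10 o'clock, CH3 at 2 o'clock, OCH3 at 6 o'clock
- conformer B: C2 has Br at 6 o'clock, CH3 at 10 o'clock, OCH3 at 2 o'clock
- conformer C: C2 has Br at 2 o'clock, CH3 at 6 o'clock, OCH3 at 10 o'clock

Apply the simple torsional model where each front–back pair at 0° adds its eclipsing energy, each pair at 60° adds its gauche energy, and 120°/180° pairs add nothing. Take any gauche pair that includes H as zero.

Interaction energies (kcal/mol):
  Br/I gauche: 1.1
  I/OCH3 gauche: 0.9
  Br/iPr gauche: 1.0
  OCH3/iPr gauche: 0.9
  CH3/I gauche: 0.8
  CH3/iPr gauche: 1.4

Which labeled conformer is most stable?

B

A (staggered): iPr(120°)/CH3(60°) gauche 1.4; iPr(120°)/OCH3(180°) gauche 0.9; I(240°)/Br(300°) gauche 1.1; I(240°)/OCH3(180°) gauche 0.9 → 4.3 kcal/mol.
B (staggered): iPr(120°)/Br(180°) gauche 1.0; iPr(120°)/OCH3(60°) gauche 0.9; I(240°)/Br(180°) gauche 1.1; I(240°)/CH3(300°) gauche 0.8 → 3.8 kcal/mol.
C (staggered): iPr(120°)/Br(60°) gauche 1.0; iPr(120°)/CH3(180°) gauche 1.4; I(240°)/CH3(180°) gauche 0.8; I(240°)/OCH3(300°) gauche 0.9 → 4.1 kcal/mol.
B has the lowest total (3.8 kcal/mol).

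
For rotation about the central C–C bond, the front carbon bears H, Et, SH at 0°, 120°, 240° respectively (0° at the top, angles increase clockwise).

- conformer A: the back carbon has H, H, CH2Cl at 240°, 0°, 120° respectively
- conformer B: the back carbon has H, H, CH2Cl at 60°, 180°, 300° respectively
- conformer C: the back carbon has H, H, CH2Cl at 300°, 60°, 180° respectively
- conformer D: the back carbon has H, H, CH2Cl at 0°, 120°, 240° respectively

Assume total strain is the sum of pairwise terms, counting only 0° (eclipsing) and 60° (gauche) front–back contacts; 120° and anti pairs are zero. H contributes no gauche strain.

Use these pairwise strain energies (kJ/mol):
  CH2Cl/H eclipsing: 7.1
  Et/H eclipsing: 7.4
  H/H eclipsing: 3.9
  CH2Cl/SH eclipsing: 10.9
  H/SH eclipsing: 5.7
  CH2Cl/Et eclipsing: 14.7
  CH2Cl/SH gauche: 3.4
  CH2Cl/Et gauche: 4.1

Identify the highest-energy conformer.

A

A is eclipsed. H at 0° is eclipsed with H at 0° (3.9); Et at 120° is eclipsed with CH2Cl at 120° (14.7); SH at 240° is eclipsed with H at 240° (5.7). Total 24.3 kJ/mol.
B is staggered. SH at 240° is gauche with CH2Cl at 300° (3.4). Total 3.4 kJ/mol.
C is staggered. Et at 120° is gauche with CH2Cl at 180° (4.1); SH at 240° is gauche with CH2Cl at 180° (3.4). Total 7.5 kJ/mol.
D is eclipsed. H at 0° is eclipsed with H at 0° (3.9); Et at 120° is eclipsed with H at 120° (7.4); SH at 240° is eclipsed with CH2Cl at 240° (10.9). Total 22.2 kJ/mol.
A has the highest total (24.3 kJ/mol).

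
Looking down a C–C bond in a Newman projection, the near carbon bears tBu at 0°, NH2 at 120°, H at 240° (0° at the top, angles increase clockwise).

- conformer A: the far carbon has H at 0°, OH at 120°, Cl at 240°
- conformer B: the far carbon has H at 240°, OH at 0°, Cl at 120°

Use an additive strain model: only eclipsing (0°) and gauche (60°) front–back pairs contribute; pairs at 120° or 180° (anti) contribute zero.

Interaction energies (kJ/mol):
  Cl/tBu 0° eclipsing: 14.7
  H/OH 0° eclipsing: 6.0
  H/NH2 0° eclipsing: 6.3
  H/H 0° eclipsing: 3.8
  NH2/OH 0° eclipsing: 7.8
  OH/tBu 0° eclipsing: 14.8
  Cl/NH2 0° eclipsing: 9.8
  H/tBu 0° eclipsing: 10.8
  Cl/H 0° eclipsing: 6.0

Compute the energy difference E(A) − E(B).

A (eclipsed): tBu(0°)/H(0°) eclipsed 10.8; NH2(120°)/OH(120°) eclipsed 7.8; H(240°)/Cl(240°) eclipsed 6.0 → 24.6 kJ/mol.
B (eclipsed): tBu(0°)/OH(0°) eclipsed 14.8; NH2(120°)/Cl(120°) eclipsed 9.8; H(240°)/H(240°) eclipsed 3.8 → 28.4 kJ/mol.
E(A) − E(B) = 24.6 − 28.4 = -3.8 kJ/mol.

-3.8 kJ/mol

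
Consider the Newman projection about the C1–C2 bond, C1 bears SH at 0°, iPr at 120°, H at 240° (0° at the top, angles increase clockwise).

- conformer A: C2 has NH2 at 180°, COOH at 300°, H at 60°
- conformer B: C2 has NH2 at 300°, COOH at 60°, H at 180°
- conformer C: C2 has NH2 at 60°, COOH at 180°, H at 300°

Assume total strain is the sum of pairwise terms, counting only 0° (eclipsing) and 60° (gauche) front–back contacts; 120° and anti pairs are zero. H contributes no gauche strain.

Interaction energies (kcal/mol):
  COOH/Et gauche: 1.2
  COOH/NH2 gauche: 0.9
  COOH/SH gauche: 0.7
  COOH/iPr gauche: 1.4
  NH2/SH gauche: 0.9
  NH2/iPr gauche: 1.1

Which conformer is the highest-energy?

C

A is staggered. SH at 0° is gauche with COOH at 300° (0.7); iPr at 120° is gauche with NH2 at 180° (1.1). Total 1.8 kcal/mol.
B is staggered. SH at 0° is gauche with NH2 at 300° (0.9); SH at 0° is gauche with COOH at 60° (0.7); iPr at 120° is gauche with COOH at 60° (1.4). Total 3.0 kcal/mol.
C is staggered. SH at 0° is gauche with NH2 at 60° (0.9); iPr at 120° is gauche with NH2 at 60° (1.1); iPr at 120° is gauche with COOH at 180° (1.4). Total 3.4 kcal/mol.
C has the highest total (3.4 kcal/mol).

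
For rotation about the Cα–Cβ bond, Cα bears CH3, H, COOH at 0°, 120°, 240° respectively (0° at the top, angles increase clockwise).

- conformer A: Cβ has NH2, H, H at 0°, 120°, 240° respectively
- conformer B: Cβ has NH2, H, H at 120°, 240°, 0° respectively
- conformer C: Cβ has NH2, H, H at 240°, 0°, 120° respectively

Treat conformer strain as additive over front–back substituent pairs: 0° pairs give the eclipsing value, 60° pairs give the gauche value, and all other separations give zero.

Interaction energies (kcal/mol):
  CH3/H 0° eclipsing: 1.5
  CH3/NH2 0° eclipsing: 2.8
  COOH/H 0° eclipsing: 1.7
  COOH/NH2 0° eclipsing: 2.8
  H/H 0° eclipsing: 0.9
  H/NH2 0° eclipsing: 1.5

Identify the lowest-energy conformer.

A is eclipsed. CH3 at 0° is eclipsed with NH2 at 0° (2.8); H at 120° is eclipsed with H at 120° (0.9); COOH at 240° is eclipsed with H at 240° (1.7). Total 5.4 kcal/mol.
B is eclipsed. CH3 at 0° is eclipsed with H at 0° (1.5); H at 120° is eclipsed with NH2 at 120° (1.5); COOH at 240° is eclipsed with H at 240° (1.7). Total 4.7 kcal/mol.
C is eclipsed. CH3 at 0° is eclipsed with H at 0° (1.5); H at 120° is eclipsed with H at 120° (0.9); COOH at 240° is eclipsed with NH2 at 240° (2.8). Total 5.2 kcal/mol.
B has the lowest total (4.7 kcal/mol).

B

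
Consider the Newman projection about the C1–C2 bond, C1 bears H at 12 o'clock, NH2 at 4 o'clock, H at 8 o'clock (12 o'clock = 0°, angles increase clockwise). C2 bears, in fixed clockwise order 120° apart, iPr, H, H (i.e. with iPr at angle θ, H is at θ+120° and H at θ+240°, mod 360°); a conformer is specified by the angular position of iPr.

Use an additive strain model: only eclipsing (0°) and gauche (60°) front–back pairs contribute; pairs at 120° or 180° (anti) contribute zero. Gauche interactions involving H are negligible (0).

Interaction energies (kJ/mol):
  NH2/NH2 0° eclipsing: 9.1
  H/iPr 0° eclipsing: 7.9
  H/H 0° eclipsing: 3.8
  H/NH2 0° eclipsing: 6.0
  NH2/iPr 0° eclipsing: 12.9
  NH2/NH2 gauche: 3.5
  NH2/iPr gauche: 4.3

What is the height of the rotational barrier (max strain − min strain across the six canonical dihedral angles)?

20.5 kJ/mol

iPr at 0° (eclipsed): H(0°)/iPr(0°) eclipsed 7.9; NH2(120°)/H(120°) eclipsed 6.0; H(240°)/H(240°) eclipsed 3.8 → 17.7 kJ/mol.
iPr at 60° (staggered): NH2(120°)/iPr(60°) gauche 4.3 → 4.3 kJ/mol.
iPr at 120° (eclipsed): H(0°)/H(0°) eclipsed 3.8; NH2(120°)/iPr(120°) eclipsed 12.9; H(240°)/H(240°) eclipsed 3.8 → 20.5 kJ/mol.
iPr at 180° (staggered): NH2(120°)/iPr(180°) gauche 4.3 → 4.3 kJ/mol.
iPr at 240° (eclipsed): H(0°)/H(0°) eclipsed 3.8; NH2(120°)/H(120°) eclipsed 6.0; H(240°)/iPr(240°) eclipsed 7.9 → 17.7 kJ/mol.
iPr at 300° (staggered): no non-H gauche contacts → 0.0 kJ/mol.
Max at 120° (20.5 kJ/mol), min at 300° (0.0 kJ/mol); barrier = 20.5 kJ/mol.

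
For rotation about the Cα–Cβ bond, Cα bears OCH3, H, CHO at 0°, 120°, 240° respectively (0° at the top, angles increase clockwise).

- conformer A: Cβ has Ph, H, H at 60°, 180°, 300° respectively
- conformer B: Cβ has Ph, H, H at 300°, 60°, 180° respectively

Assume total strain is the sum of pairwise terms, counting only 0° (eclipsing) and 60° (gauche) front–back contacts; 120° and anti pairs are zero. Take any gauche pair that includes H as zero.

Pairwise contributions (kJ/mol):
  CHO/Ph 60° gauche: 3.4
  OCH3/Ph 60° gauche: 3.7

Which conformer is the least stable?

A is staggered. OCH3 at 0° is gauche with Ph at 60° (3.7). Total 3.7 kJ/mol.
B is staggered. OCH3 at 0° is gauche with Ph at 300° (3.7); CHO at 240° is gauche with Ph at 300° (3.4). Total 7.1 kJ/mol.
B has the highest total (7.1 kJ/mol).

B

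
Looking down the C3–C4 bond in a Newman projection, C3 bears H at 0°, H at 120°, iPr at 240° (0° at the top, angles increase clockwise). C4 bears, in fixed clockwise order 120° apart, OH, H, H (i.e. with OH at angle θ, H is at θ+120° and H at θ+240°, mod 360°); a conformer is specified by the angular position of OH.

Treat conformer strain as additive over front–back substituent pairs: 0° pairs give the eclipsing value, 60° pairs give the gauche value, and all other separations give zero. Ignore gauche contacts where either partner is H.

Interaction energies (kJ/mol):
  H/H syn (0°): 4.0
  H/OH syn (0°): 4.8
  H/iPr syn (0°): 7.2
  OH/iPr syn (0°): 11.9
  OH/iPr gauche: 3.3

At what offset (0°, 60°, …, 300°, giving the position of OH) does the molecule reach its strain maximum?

240°

OH at 0° (eclipsed): H–OH eclipsed, H–H eclipsed, iPr–H eclipsed; 4.8 + 4.0 + 7.2 = 16.0 kJ/mol.
OH at 60° (staggered): no non-H gauche contacts → 0.0 kJ/mol.
OH at 120° (eclipsed): H–H eclipsed, H–OH eclipsed, iPr–H eclipsed; 4.0 + 4.8 + 7.2 = 16.0 kJ/mol.
OH at 180° (staggered): iPr–OH gauche; 3.3 = 3.3 kJ/mol.
OH at 240° (eclipsed): H–H eclipsed, H–H eclipsed, iPr–OH eclipsed; 4.0 + 4.0 + 11.9 = 19.9 kJ/mol.
OH at 300° (staggered): iPr–OH gauche; 3.3 = 3.3 kJ/mol.
The maximum (19.9 kJ/mol) occurs with OH at 240°.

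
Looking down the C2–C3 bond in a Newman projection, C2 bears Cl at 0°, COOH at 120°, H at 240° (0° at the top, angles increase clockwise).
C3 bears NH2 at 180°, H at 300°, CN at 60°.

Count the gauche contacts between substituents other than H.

3

Non-H gauche pairs: Cl(0°)/CN(60°); COOH(120°)/NH2(180°); COOH(120°)/CN(60°) — 3 interactions.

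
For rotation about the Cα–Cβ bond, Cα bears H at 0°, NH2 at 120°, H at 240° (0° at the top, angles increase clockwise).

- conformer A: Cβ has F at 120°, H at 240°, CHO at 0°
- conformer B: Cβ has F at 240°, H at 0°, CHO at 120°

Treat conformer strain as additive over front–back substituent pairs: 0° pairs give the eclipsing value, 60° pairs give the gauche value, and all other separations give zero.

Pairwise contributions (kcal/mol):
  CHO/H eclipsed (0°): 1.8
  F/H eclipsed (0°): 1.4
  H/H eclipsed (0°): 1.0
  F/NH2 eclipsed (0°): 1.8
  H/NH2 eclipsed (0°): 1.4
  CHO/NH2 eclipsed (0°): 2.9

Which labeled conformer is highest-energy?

A (eclipsed): H(0°)/CHO(0°) eclipsed 1.8; NH2(120°)/F(120°) eclipsed 1.8; H(240°)/H(240°) eclipsed 1.0 → 4.6 kcal/mol.
B (eclipsed): H(0°)/H(0°) eclipsed 1.0; NH2(120°)/CHO(120°) eclipsed 2.9; H(240°)/F(240°) eclipsed 1.4 → 5.3 kcal/mol.
B has the highest total (5.3 kcal/mol).

B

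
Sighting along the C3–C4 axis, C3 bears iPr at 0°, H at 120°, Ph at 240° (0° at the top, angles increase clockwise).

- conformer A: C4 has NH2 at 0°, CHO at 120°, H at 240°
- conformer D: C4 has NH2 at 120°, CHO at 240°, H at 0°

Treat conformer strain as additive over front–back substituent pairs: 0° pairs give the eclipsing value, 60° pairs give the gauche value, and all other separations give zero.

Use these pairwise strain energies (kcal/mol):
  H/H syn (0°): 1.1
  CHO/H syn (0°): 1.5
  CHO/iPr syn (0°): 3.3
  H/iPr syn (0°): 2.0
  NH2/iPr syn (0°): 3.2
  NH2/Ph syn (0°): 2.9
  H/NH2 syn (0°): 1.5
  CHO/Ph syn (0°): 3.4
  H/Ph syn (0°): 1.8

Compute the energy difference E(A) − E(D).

-0.4 kcal/mol

A (eclipsed): iPr(0°)/NH2(0°) eclipsed 3.2; H(120°)/CHO(120°) eclipsed 1.5; Ph(240°)/H(240°) eclipsed 1.8 → 6.5 kcal/mol.
D (eclipsed): iPr(0°)/H(0°) eclipsed 2.0; H(120°)/NH2(120°) eclipsed 1.5; Ph(240°)/CHO(240°) eclipsed 3.4 → 6.9 kcal/mol.
E(A) − E(D) = 6.5 − 6.9 = -0.4 kcal/mol.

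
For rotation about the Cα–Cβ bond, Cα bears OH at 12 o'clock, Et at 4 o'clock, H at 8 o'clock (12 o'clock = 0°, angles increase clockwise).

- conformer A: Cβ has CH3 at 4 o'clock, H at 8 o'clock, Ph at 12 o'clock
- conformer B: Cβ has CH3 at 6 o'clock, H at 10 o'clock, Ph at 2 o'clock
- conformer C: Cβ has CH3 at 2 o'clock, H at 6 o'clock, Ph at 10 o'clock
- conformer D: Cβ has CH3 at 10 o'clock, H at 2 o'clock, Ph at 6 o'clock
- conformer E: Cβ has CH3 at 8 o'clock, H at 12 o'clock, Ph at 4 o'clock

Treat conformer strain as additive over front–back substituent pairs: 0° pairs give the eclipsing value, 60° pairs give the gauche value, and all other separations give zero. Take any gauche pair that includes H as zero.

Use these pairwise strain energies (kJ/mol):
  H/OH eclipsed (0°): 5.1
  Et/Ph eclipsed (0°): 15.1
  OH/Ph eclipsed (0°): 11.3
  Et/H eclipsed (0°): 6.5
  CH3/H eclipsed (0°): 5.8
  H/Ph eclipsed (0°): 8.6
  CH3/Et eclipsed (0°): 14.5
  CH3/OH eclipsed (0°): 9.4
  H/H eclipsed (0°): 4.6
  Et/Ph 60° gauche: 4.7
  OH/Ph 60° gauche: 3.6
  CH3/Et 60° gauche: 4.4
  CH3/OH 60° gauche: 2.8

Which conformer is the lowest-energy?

D

A (eclipsed): OH(0°)/Ph(0°) eclipsed 11.3; Et(120°)/CH3(120°) eclipsed 14.5; H(240°)/H(240°) eclipsed 4.6 → 30.4 kJ/mol.
B (staggered): OH(0°)/Ph(60°) gauche 3.6; Et(120°)/CH3(180°) gauche 4.4; Et(120°)/Ph(60°) gauche 4.7 → 12.7 kJ/mol.
C (staggered): OH(0°)/CH3(60°) gauche 2.8; OH(0°)/Ph(300°) gauche 3.6; Et(120°)/CH3(60°) gauche 4.4 → 10.8 kJ/mol.
D (staggered): OH(0°)/CH3(300°) gauche 2.8; Et(120°)/Ph(180°) gauche 4.7 → 7.5 kJ/mol.
E (eclipsed): OH(0°)/H(0°) eclipsed 5.1; Et(120°)/Ph(120°) eclipsed 15.1; H(240°)/CH3(240°) eclipsed 5.8 → 26.0 kJ/mol.
D has the lowest total (7.5 kJ/mol).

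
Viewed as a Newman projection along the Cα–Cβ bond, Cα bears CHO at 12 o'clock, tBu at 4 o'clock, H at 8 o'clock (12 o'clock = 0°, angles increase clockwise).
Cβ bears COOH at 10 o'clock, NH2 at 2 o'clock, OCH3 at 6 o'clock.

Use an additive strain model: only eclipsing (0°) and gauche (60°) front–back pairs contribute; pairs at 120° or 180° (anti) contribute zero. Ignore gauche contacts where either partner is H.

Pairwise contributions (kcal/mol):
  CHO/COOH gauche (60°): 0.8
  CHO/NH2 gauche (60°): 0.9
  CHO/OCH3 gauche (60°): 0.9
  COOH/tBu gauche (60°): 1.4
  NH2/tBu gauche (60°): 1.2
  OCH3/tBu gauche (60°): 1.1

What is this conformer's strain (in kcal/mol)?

4.0 kcal/mol

This conformer (staggered): CHO–COOH gauche, CHO–NH2 gauche, tBu–NH2 gauche, tBu–OCH3 gauche; 0.8 + 0.9 + 1.2 + 1.1 = 4.0 kcal/mol.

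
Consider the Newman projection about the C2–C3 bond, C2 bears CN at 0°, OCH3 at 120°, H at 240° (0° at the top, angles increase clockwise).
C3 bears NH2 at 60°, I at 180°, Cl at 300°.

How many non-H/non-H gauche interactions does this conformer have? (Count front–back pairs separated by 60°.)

4

Non-H gauche pairs: CN(0°)/NH2(60°); CN(0°)/Cl(300°); OCH3(120°)/NH2(60°); OCH3(120°)/I(180°) — 4 interactions.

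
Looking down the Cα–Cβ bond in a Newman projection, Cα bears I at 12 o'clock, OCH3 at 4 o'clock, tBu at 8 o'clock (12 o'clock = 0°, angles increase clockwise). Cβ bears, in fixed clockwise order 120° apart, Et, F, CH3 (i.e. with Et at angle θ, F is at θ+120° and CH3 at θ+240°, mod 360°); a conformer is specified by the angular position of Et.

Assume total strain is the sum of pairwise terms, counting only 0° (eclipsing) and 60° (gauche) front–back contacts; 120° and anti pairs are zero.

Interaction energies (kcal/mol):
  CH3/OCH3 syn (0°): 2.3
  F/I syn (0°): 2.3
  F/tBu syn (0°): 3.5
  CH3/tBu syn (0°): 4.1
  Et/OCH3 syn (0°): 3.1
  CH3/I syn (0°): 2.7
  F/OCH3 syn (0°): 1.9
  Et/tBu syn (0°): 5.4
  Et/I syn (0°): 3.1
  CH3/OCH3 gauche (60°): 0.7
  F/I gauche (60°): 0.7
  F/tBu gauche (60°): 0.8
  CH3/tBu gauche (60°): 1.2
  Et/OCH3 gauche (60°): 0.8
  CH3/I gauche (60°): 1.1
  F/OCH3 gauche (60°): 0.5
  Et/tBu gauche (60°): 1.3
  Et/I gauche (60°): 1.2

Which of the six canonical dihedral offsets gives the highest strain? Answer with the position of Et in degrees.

240°

Et at 0° (eclipsed): I–Et eclipsed, OCH3–F eclipsed, tBu–CH3 eclipsed; 3.1 + 1.9 + 4.1 = 9.1 kcal/mol.
Et at 60° (staggered): I–Et gauche, I–CH3 gauche, OCH3–Et gauche, OCH3–F gauche, tBu–F gauche, tBu–CH3 gauche; 1.2 + 1.1 + 0.8 + 0.5 + 0.8 + 1.2 = 5.6 kcal/mol.
Et at 120° (eclipsed): I–CH3 eclipsed, OCH3–Et eclipsed, tBu–F eclipsed; 2.7 + 3.1 + 3.5 = 9.3 kcal/mol.
Et at 180° (staggered): I–F gauche, I–CH3 gauche, OCH3–Et gauche, OCH3–CH3 gauche, tBu–Et gauche, tBu–F gauche; 0.7 + 1.1 + 0.8 + 0.7 + 1.3 + 0.8 = 5.4 kcal/mol.
Et at 240° (eclipsed): I–F eclipsed, OCH3–CH3 eclipsed, tBu–Et eclipsed; 2.3 + 2.3 + 5.4 = 10.0 kcal/mol.
Et at 300° (staggered): I–Et gauche, I–F gauche, OCH3–F gauche, OCH3–CH3 gauche, tBu–Et gauche, tBu–CH3 gauche; 1.2 + 0.7 + 0.5 + 0.7 + 1.3 + 1.2 = 5.6 kcal/mol.
The maximum (10.0 kcal/mol) occurs with Et at 240°.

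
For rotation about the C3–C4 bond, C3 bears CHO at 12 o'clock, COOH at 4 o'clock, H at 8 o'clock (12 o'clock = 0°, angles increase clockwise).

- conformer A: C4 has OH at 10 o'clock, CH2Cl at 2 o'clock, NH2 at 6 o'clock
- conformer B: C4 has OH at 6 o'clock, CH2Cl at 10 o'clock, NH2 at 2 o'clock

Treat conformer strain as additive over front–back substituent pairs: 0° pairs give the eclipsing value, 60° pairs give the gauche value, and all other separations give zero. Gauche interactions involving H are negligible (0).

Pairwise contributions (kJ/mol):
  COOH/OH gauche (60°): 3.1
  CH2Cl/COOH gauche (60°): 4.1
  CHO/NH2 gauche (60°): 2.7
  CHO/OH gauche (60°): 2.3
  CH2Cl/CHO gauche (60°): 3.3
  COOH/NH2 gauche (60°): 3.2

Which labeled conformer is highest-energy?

A (staggered): CHO–OH gauche, CHO–CH2Cl gauche, COOH–CH2Cl gauche, COOH–NH2 gauche; 2.3 + 3.3 + 4.1 + 3.2 = 12.9 kJ/mol.
B (staggered): CHO–CH2Cl gauche, CHO–NH2 gauche, COOH–OH gauche, COOH–NH2 gauche; 3.3 + 2.7 + 3.1 + 3.2 = 12.3 kJ/mol.
A has the highest total (12.9 kJ/mol).

A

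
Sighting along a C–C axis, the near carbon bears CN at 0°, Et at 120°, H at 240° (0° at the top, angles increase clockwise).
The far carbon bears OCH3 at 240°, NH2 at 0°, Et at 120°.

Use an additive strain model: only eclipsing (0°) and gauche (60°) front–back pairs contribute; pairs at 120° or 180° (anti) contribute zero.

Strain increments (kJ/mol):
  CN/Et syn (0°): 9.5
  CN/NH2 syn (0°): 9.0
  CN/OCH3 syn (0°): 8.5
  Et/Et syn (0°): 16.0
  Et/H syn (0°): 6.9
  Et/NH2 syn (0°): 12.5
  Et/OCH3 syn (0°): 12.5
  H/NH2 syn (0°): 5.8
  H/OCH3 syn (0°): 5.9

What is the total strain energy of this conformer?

This conformer (eclipsed): CN(0°)/NH2(0°) eclipsed 9.0; Et(120°)/Et(120°) eclipsed 16.0; H(240°)/OCH3(240°) eclipsed 5.9 → 30.9 kJ/mol.

30.9 kJ/mol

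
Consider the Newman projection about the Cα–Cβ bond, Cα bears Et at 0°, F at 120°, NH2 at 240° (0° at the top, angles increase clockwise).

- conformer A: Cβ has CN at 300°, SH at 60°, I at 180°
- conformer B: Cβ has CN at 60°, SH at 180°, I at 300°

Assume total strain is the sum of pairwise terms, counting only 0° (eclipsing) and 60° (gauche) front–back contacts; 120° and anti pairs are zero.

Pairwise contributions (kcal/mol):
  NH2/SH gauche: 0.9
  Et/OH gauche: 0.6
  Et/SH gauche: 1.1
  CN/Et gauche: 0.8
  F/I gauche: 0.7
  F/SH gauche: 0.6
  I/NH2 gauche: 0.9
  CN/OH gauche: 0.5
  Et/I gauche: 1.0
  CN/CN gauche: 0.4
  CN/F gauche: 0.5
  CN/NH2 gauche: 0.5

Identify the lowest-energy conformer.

A

A is staggered. Et at 0° is gauche with CN at 300° (0.8); Et at 0° is gauche with SH at 60° (1.1); F at 120° is gauche with SH at 60° (0.6); F at 120° is gauche with I at 180° (0.7); NH2 at 240° is gauche with CN at 300° (0.5); NH2 at 240° is gauche with I at 180° (0.9). Total 4.6 kcal/mol.
B is staggered. Et at 0° is gauche with CN at 60° (0.8); Et at 0° is gauche with I at 300° (1.0); F at 120° is gauche with CN at 60° (0.5); F at 120° is gauche with SH at 180° (0.6); NH2 at 240° is gauche with SH at 180° (0.9); NH2 at 240° is gauche with I at 300° (0.9). Total 4.7 kcal/mol.
A has the lowest total (4.6 kcal/mol).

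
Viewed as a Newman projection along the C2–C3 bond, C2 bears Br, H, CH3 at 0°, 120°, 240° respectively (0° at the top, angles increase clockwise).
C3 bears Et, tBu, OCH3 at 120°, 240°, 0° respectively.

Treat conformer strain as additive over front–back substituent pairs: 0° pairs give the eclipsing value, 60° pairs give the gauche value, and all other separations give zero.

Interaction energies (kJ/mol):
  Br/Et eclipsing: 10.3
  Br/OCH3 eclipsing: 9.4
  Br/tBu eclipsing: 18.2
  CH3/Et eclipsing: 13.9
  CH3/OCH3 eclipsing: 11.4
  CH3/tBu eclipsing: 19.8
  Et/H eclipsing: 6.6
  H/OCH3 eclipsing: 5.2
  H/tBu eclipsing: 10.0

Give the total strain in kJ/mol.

This conformer is eclipsed. Br at 0° is eclipsed with OCH3 at 0° (9.4); H at 120° is eclipsed with Et at 120° (6.6); CH3 at 240° is eclipsed with tBu at 240° (19.8). Total 35.8 kJ/mol.

35.8 kJ/mol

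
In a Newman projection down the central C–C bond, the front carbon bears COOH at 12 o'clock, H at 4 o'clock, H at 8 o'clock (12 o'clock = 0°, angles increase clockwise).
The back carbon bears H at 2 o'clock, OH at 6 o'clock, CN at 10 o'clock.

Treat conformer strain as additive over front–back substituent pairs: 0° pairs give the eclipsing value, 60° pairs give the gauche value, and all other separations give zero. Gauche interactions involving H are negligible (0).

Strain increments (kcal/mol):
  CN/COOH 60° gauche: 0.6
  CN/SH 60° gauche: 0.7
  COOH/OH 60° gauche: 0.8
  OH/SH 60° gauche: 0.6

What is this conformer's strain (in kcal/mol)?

This conformer is staggered. COOH at 0° is gauche with CN at 300° (0.6). Total 0.6 kcal/mol.

0.6 kcal/mol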